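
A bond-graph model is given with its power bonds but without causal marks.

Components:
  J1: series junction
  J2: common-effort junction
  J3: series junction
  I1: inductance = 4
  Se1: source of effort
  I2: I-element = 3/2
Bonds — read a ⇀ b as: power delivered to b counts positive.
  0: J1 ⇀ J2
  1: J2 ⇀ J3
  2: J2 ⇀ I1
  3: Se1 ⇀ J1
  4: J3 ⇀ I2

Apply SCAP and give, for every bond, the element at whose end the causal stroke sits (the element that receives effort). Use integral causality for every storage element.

#3 stroke→J1  (Se1: effort source, stroke at far end)
#0 stroke→J2  (closing 1-jn rule on J1)
#1 stroke→J3  (common-e at J2 fixed by 0)
#2 stroke→I1  (J2 effort already set via bond 0)
#4 stroke→I2  (closing 1-jn rule on J3)

#0 |J2
#1 |J3
#2 |I1
#3 |J1
#4 |I2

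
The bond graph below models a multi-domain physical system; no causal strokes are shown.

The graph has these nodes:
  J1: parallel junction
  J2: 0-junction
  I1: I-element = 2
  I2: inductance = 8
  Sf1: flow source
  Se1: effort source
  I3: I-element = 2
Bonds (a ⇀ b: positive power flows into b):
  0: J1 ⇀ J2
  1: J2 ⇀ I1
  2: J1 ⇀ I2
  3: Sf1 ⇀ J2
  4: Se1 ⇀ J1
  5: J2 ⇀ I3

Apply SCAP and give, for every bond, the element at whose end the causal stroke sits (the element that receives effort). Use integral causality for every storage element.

b3 |Sf1  (Sf1 fixes flow; stroke at Sf1)
b4 |J1  (Se1 (Se) sets effort on bond)
b0 |J2  (J1 effort already set via bond 4)
b2 |I2  (0-jn J1 has e-setter on 4)
b1 |I1  (common-e at J2 fixed by 0)
b5 |I3  (common-e at J2 fixed by 0)

β0 stroke→J2
β1 stroke→I1
β2 stroke→I2
β3 stroke→Sf1
β4 stroke→J1
β5 stroke→I3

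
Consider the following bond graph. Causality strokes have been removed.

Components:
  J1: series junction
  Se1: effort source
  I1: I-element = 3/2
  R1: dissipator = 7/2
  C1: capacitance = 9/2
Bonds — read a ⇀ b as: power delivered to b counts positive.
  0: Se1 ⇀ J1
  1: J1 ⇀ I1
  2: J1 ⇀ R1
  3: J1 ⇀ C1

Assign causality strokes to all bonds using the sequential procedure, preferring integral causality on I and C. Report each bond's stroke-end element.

#0 |J1  (Se1 fixes effort; stroke away)
#1 |I1  (prefer integral on I1)
#2 |J1  (1-jn J1 has f-setter on 1)
#3 |J1  (J1: bond 1 brought flow, rest push out)

bond 0 stroke at J1
bond 1 stroke at I1
bond 2 stroke at J1
bond 3 stroke at J1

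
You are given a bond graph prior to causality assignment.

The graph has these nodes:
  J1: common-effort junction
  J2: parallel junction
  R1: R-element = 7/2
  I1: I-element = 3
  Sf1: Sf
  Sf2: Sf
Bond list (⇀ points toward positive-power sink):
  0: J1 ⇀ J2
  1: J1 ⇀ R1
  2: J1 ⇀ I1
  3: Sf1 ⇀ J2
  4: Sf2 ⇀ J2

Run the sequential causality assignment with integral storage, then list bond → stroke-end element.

#0 →J2
#1 →J1
#2 →I1
#3 →Sf1
#4 →Sf2

β3 stroke at Sf1  (source Sf1 imposes f)
β4 stroke at Sf2  (Sf2 fixes flow; stroke at Sf2)
β0 stroke at J2  (closing 0-jn rule on J2)
β2 stroke at I1  (prefer integral on I1)
β1 stroke at J1  (only one effort-in slot at J1)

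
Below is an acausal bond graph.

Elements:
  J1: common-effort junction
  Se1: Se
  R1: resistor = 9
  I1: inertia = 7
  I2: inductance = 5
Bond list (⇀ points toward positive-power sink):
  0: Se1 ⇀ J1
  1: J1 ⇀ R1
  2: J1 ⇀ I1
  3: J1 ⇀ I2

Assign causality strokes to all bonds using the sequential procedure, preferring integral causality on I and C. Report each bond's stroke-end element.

bond 0 |J1  (Se1 fixes effort; stroke away)
bond 1 |R1  (common-e at J1 fixed by 0)
bond 2 |I1  (J1 effort already set via bond 0)
bond 3 |I2  (J1: bond 0 brought effort, rest push out)

b0 stroke→J1
b1 stroke→R1
b2 stroke→I1
b3 stroke→I2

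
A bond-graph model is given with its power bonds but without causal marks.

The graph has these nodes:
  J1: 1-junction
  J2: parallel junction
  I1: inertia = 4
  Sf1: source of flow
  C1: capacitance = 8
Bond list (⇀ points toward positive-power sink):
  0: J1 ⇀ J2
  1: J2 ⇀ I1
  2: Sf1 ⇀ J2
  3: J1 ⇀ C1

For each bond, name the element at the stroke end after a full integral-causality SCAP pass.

b0 stroke→J2
b1 stroke→I1
b2 stroke→Sf1
b3 stroke→J1

bond 2 |Sf1  (Sf1 fixes flow; stroke at Sf1)
bond 1 |I1  (prefer integral on I1)
bond 0 |J2  (J2 needs exactly one e-in)
bond 3 |J1  (1-jn J1 has f-setter on 0)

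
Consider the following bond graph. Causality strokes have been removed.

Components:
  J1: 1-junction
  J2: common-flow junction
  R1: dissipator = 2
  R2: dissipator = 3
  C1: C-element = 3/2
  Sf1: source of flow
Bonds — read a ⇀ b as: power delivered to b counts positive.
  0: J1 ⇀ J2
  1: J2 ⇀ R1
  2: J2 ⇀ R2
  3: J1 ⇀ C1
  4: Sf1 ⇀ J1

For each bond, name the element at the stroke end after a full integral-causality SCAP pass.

#0 →J1
#1 →J2
#2 →J2
#3 →J1
#4 →Sf1

#4 stroke→Sf1  (Sf1 fixes flow; stroke at Sf1)
#0 stroke→J1  (1-jn J1 has f-setter on 4)
#3 stroke→J1  (1-jn J1 has f-setter on 4)
#1 stroke→J2  (J2: bond 0 brought flow, rest push out)
#2 stroke→J2  (1-jn J2 has f-setter on 0)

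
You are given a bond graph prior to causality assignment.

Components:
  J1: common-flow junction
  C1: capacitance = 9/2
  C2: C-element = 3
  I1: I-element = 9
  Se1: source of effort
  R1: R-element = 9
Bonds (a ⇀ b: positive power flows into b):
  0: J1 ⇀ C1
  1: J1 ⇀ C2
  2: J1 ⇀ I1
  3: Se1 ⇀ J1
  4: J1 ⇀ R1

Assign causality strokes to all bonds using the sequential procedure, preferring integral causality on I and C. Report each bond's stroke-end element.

b3 stroke at J1  (Se1: effort source, stroke at far end)
b0 stroke at J1  (prefer integral on C1)
b1 stroke at J1  (C2 integral (e out))
b2 stroke at I1  (I1 integral (f out))
b4 stroke at J1  (J1: bond 2 brought flow, rest push out)

β0 stroke at J1
β1 stroke at J1
β2 stroke at I1
β3 stroke at J1
β4 stroke at J1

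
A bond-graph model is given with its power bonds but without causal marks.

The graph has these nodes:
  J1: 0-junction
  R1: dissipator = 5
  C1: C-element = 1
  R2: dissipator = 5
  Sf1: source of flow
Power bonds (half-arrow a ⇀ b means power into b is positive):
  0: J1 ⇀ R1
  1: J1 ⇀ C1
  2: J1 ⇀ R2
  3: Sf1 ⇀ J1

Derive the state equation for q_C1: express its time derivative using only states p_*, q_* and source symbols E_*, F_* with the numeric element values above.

dq_C1/dt = F_Sf1 - 2*q_C1/5

bond 3 stroke at Sf1  (source Sf1 imposes f)
bond 1 stroke at J1  (C1 integral (e out))
bond 0 stroke at R1  (0-jn J1 has e-setter on 1)
bond 2 stroke at R2  (0-jn J1 has e-setter on 1)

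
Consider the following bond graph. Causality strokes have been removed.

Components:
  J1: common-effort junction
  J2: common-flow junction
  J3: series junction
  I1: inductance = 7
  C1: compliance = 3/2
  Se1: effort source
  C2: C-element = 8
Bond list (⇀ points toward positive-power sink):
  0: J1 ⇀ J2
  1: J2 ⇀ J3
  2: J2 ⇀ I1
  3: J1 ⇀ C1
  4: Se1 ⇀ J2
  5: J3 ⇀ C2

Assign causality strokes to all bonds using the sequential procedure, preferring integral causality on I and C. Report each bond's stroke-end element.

#0 stroke at J2
#1 stroke at J2
#2 stroke at I1
#3 stroke at J1
#4 stroke at J2
#5 stroke at J3

bond 4 stroke at J2  (Se1 (Se) sets effort on bond)
bond 2 stroke at I1  (I1: I, integral causality)
bond 0 stroke at J2  (J2: bond 2 brought flow, rest push out)
bond 1 stroke at J2  (common-f at J2 fixed by 2)
bond 5 stroke at J3  (J3: bond 1 brought flow, rest push out)
bond 3 stroke at J1  (only one effort-in slot at J1)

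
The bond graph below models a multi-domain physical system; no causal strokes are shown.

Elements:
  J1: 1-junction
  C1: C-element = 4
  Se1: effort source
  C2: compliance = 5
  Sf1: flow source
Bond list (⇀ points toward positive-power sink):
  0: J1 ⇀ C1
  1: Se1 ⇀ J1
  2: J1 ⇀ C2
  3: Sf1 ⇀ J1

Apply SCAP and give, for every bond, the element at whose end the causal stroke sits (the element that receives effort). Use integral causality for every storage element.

#0 |J1
#1 |J1
#2 |J1
#3 |Sf1

β1 stroke at J1  (Se1 fixes effort; stroke away)
β3 stroke at Sf1  (source Sf1 imposes f)
β0 stroke at J1  (common-f at J1 fixed by 3)
β2 stroke at J1  (1-jn J1 has f-setter on 3)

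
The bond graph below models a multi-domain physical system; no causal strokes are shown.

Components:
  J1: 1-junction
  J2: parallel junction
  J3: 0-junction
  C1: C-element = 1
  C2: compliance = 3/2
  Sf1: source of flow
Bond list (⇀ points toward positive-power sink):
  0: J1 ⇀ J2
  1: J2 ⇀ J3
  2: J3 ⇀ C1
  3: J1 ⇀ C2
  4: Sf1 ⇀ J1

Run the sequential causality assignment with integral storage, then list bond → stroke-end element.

bond 4 →Sf1  (source Sf1 imposes f)
bond 0 →J1  (1-jn J1 has f-setter on 4)
bond 3 →J1  (common-f at J1 fixed by 4)
bond 1 →J2  (J2: last free bond brings effort in)
bond 2 →J3  (J3 needs exactly one e-in)

b0 |J1
b1 |J2
b2 |J3
b3 |J1
b4 |Sf1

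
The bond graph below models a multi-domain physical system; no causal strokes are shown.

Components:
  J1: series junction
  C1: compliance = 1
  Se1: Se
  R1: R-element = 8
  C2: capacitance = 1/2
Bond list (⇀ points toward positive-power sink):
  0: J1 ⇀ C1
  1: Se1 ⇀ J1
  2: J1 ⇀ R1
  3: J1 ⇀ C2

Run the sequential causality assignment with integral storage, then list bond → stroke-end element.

b0 stroke at J1
b1 stroke at J1
b2 stroke at R1
b3 stroke at J1

β1 stroke→J1  (Se1 fixes effort; stroke away)
β0 stroke→J1  (C1 integral (e out))
β3 stroke→J1  (C2 integral (e out))
β2 stroke→R1  (J1 needs exactly one f-in)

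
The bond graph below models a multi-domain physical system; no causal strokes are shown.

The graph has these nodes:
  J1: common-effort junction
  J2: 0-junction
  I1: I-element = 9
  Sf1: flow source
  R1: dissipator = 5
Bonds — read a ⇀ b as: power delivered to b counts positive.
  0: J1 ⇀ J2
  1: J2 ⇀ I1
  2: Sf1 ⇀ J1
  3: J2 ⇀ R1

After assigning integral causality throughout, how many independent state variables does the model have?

β2 →Sf1  (Sf1 fixes flow; stroke at Sf1)
β0 →J1  (J1 needs exactly one e-in)
β1 →I1  (I1: I, integral causality)
β3 →J2  (J2: last free bond brings effort in)

1  (I1 all integral)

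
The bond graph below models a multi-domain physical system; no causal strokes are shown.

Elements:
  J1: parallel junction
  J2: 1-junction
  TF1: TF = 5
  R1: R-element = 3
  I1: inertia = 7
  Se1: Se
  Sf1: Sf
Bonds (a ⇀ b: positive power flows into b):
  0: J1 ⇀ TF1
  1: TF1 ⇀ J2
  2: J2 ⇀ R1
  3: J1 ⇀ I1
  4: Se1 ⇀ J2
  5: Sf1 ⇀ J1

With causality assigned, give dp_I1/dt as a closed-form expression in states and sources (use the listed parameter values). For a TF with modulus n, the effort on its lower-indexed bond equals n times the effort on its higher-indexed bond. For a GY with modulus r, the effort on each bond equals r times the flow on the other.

dp_I1/dt = -5*E_Se1 + 75*F_Sf1 - 75*p_I1/7

bond 4 |J2  (source Se1 imposes e)
bond 5 |Sf1  (Sf1 fixes flow; stroke at Sf1)
bond 3 |I1  (I1 outputs flow p/I1)
bond 0 |J1  (J1: last free bond brings effort in)
bond 1 |TF1  (TF TF1: opposite of bond 0)
bond 2 |J2  (common-f at J2 fixed by 1)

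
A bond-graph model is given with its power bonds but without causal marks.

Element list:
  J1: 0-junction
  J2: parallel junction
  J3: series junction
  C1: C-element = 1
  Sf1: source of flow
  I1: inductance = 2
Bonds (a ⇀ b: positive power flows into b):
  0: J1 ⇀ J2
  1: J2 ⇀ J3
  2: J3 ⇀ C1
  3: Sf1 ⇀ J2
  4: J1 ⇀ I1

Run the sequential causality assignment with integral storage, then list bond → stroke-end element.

b3 stroke→Sf1  (source Sf1 imposes f)
b2 stroke→J3  (C1 outputs effort q/C1)
b1 stroke→J2  (J3: last free bond brings flow in)
b0 stroke→J1  (0-jn J2 has e-setter on 1)
b4 stroke→I1  (J1 effort already set via bond 0)

β0 stroke at J1
β1 stroke at J2
β2 stroke at J3
β3 stroke at Sf1
β4 stroke at I1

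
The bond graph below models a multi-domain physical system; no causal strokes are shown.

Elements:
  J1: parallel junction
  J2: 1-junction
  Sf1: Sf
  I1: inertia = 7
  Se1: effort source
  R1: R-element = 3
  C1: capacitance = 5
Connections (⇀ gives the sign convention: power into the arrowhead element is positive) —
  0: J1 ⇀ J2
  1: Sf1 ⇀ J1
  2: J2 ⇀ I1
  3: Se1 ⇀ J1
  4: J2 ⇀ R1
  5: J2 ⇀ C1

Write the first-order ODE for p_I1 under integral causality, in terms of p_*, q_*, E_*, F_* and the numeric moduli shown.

#1 |Sf1  (Sf1: flow source, stroke at near end)
#3 |J1  (source Se1 imposes e)
#0 |J2  (0-jn J1 has e-setter on 3)
#2 |I1  (I1 outputs flow p/I1)
#4 |J2  (common-f at J2 fixed by 2)
#5 |J2  (common-f at J2 fixed by 2)

dp_I1/dt = E_Se1 - 3*p_I1/7 - q_C1/5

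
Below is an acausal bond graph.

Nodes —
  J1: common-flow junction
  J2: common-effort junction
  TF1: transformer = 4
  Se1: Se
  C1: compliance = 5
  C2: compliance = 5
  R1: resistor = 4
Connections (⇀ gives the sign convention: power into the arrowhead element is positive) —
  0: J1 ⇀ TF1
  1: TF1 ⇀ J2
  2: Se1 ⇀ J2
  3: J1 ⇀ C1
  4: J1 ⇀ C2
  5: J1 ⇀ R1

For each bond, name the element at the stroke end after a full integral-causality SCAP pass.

β0 |J1
β1 |TF1
β2 |J2
β3 |J1
β4 |J1
β5 |R1

β2 stroke→J2  (source Se1 imposes e)
β1 stroke→TF1  (J2: bond 2 brought effort, rest push out)
β0 stroke→J1  (TF TF1: opposite of bond 1)
β3 stroke→J1  (C1: C, integral causality)
β4 stroke→J1  (C2 outputs effort q/C2)
β5 stroke→R1  (J1: last free bond brings flow in)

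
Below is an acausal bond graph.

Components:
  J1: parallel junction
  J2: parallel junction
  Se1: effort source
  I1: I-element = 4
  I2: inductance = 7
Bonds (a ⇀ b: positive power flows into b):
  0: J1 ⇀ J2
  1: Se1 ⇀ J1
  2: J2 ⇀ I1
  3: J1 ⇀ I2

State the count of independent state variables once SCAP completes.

bond 1 |J1  (Se1 fixes effort; stroke away)
bond 0 |J2  (common-e at J1 fixed by 1)
bond 3 |I2  (J1: bond 1 brought effort, rest push out)
bond 2 |I1  (J2 effort already set via bond 0)

2  (I1, I2 all integral)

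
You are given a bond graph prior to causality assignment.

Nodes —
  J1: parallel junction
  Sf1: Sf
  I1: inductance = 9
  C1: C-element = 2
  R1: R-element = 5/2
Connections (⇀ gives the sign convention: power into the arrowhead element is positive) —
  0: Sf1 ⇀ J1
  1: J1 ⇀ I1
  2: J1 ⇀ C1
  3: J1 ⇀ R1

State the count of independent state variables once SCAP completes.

2  (C1, I1 all integral)

bond 0 stroke at Sf1  (Sf1 fixes flow; stroke at Sf1)
bond 1 stroke at I1  (I1 outputs flow p/I1)
bond 2 stroke at J1  (prefer integral on C1)
bond 3 stroke at R1  (common-e at J1 fixed by 2)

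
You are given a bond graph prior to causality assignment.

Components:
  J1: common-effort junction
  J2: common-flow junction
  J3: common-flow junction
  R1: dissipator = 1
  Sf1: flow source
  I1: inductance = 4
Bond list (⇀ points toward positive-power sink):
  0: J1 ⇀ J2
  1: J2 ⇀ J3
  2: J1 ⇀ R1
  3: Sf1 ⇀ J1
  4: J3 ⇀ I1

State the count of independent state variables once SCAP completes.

β3 →Sf1  (source Sf1 imposes f)
β4 →I1  (prefer integral on I1)
β1 →J3  (1-jn J3 has f-setter on 4)
β0 →J2  (J2 flow already set via bond 1)
β2 →J1  (closing 0-jn rule on J1)

1  (I1 all integral)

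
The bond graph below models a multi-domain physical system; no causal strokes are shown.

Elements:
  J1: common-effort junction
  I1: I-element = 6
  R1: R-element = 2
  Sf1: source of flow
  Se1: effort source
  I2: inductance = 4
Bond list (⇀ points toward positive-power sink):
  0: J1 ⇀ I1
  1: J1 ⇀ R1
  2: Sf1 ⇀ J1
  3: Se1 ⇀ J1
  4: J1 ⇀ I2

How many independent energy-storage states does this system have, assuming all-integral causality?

2  (I1, I2 all integral)

bond 2 stroke at Sf1  (Sf1 (Sf) sets flow on bond)
bond 3 stroke at J1  (Se1 (Se) sets effort on bond)
bond 0 stroke at I1  (J1: bond 3 brought effort, rest push out)
bond 1 stroke at R1  (common-e at J1 fixed by 3)
bond 4 stroke at I2  (J1 effort already set via bond 3)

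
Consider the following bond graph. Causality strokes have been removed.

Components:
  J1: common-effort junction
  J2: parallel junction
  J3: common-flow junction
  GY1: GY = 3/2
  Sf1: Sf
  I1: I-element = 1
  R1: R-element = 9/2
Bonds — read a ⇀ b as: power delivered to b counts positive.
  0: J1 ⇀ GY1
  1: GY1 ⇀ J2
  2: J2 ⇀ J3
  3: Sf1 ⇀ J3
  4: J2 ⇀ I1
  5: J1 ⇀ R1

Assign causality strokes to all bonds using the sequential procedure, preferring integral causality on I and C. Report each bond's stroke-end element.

bond 0 |J1
bond 1 |J2
bond 2 |J3
bond 3 |Sf1
bond 4 |I1
bond 5 |R1

#3 stroke at Sf1  (Sf1 fixes flow; stroke at Sf1)
#2 stroke at J3  (J3 flow already set via bond 3)
#4 stroke at I1  (I1: I, integral causality)
#1 stroke at J2  (J2 needs exactly one e-in)
#0 stroke at J1  (GY GY1: same side as bond 1)
#5 stroke at R1  (J1 effort already set via bond 0)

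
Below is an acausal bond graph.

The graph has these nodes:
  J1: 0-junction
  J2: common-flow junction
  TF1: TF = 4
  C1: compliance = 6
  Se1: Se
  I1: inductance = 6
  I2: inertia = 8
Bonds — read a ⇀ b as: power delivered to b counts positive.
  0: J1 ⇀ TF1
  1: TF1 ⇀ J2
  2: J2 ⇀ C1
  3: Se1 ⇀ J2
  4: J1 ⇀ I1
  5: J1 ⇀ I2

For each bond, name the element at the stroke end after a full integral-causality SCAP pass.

#0 |J1
#1 |TF1
#2 |J2
#3 |J2
#4 |I1
#5 |I2

bond 3 stroke at J2  (Se1 (Se) sets effort on bond)
bond 2 stroke at J2  (C1: C, integral causality)
bond 1 stroke at TF1  (closing 1-jn rule on J2)
bond 0 stroke at J1  (TF1 one-in-one-out from 1)
bond 4 stroke at I1  (J1: bond 0 brought effort, rest push out)
bond 5 stroke at I2  (common-e at J1 fixed by 0)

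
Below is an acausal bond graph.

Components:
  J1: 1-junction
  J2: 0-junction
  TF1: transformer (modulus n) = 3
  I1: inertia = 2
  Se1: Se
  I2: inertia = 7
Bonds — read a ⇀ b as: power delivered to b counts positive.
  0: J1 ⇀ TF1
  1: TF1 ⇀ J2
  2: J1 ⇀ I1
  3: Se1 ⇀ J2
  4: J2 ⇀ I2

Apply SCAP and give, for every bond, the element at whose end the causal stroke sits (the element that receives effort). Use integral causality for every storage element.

b0 |J1
b1 |TF1
b2 |I1
b3 |J2
b4 |I2

β3 stroke→J2  (Se1 (Se) sets effort on bond)
β1 stroke→TF1  (common-e at J2 fixed by 3)
β4 stroke→I2  (J2 effort already set via bond 3)
β0 stroke→J1  (TF TF1: opposite of bond 1)
β2 stroke→I1  (J1: last free bond brings flow in)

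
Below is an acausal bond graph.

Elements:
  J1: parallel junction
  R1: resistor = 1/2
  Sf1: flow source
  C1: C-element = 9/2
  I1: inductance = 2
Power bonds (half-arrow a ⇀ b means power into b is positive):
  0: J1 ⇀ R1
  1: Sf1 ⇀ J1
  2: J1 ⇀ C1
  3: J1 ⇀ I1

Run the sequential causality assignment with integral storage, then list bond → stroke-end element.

#1 stroke at Sf1  (Sf1 fixes flow; stroke at Sf1)
#2 stroke at J1  (prefer integral on C1)
#0 stroke at R1  (J1 effort already set via bond 2)
#3 stroke at I1  (J1 effort already set via bond 2)

#0 stroke→R1
#1 stroke→Sf1
#2 stroke→J1
#3 stroke→I1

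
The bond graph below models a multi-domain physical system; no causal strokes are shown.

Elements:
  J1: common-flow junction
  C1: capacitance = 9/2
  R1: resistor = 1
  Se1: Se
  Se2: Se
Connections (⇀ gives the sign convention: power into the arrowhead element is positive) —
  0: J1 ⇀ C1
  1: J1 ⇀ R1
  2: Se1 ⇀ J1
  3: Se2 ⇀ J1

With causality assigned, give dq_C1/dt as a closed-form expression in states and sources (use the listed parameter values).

β2 stroke at J1  (Se1: effort source, stroke at far end)
β3 stroke at J1  (Se2 (Se) sets effort on bond)
β0 stroke at J1  (prefer integral on C1)
β1 stroke at R1  (only one flow-in slot at J1)

dq_C1/dt = E_Se1 + E_Se2 - 2*q_C1/9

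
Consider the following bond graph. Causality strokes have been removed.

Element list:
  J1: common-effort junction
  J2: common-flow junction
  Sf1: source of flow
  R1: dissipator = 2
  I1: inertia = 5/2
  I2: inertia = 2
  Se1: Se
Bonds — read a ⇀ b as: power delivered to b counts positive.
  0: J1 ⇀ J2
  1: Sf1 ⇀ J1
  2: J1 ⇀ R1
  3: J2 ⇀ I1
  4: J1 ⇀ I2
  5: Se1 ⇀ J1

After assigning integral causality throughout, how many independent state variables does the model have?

2  (I1, I2 all integral)

#1 |Sf1  (source Sf1 imposes f)
#5 |J1  (Se1 (Se) sets effort on bond)
#0 |J2  (J1: bond 5 brought effort, rest push out)
#2 |R1  (J1: bond 5 brought effort, rest push out)
#4 |I2  (J1 effort already set via bond 5)
#3 |I1  (J2: last free bond brings flow in)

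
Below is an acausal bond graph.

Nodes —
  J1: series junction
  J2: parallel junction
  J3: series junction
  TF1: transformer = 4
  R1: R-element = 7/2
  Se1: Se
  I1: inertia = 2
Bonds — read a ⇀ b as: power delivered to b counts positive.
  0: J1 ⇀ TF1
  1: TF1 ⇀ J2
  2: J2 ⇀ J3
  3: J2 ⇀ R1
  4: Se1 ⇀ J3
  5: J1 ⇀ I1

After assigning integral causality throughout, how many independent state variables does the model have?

bond 4 stroke at J3  (Se1: effort source, stroke at far end)
bond 2 stroke at J2  (J3 needs exactly one f-in)
bond 1 stroke at TF1  (0-jn J2 has e-setter on 2)
bond 3 stroke at R1  (common-e at J2 fixed by 2)
bond 0 stroke at J1  (through TF1, causality passes straight; one stroke at TF1)
bond 5 stroke at I1  (only one flow-in slot at J1)

1  (I1 all integral)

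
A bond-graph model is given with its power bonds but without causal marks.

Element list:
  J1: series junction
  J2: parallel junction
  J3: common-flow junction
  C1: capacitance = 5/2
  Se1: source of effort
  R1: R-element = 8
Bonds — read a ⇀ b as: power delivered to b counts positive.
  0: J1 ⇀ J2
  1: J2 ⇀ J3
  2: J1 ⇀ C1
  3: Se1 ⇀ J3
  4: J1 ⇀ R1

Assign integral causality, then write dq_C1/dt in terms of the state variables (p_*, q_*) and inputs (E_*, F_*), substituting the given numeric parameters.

dq_C1/dt = E_Se1/8 - q_C1/20

bond 3 →J3  (source Se1 imposes e)
bond 1 →J2  (J3 needs exactly one f-in)
bond 0 →J1  (common-e at J2 fixed by 1)
bond 2 →J1  (prefer integral on C1)
bond 4 →R1  (only one flow-in slot at J1)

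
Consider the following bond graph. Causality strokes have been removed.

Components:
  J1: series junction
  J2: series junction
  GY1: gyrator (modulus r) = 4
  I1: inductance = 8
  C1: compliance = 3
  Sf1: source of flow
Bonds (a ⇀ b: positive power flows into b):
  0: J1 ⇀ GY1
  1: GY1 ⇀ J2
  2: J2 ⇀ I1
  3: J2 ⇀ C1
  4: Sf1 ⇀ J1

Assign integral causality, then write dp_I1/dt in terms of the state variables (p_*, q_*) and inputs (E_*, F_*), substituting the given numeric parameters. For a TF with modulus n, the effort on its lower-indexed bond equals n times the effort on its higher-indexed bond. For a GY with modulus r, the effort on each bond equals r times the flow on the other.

β4 stroke at Sf1  (Sf1: flow source, stroke at near end)
β0 stroke at J1  (1-jn J1 has f-setter on 4)
β1 stroke at J2  (GY1: gyrator matches bond 0)
β2 stroke at I1  (I1 outputs flow p/I1)
β3 stroke at J2  (common-f at J2 fixed by 2)

dp_I1/dt = 4*F_Sf1 - q_C1/3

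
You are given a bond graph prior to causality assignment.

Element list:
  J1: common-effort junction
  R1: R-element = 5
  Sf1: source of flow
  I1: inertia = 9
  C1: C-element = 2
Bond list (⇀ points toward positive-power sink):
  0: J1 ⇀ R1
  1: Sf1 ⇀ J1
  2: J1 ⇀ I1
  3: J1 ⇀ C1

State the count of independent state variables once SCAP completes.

2  (C1, I1 all integral)

β1 stroke→Sf1  (Sf1 (Sf) sets flow on bond)
β2 stroke→I1  (I1 integral (f out))
β3 stroke→J1  (C1 integral (e out))
β0 stroke→R1  (J1 effort already set via bond 3)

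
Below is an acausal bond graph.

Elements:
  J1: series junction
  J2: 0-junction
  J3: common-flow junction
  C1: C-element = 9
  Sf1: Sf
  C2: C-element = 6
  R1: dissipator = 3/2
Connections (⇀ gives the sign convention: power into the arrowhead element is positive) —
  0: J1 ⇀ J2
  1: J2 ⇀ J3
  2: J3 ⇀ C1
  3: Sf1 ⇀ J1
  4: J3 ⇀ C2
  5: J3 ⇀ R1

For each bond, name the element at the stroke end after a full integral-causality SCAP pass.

#3 stroke→Sf1  (source Sf1 imposes f)
#0 stroke→J1  (common-f at J1 fixed by 3)
#1 stroke→J2  (closing 0-jn rule on J2)
#2 stroke→J3  (J3: bond 1 brought flow, rest push out)
#4 stroke→J3  (common-f at J3 fixed by 1)
#5 stroke→J3  (1-jn J3 has f-setter on 1)

β0 stroke at J1
β1 stroke at J2
β2 stroke at J3
β3 stroke at Sf1
β4 stroke at J3
β5 stroke at J3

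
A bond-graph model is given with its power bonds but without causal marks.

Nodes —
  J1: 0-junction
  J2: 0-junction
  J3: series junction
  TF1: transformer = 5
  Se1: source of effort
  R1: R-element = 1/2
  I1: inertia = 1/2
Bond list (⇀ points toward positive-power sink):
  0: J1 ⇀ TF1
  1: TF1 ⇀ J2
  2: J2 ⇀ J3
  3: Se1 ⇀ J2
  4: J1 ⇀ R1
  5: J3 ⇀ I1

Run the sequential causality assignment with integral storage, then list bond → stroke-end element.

b3 stroke→J2  (Se1 (Se) sets effort on bond)
b1 stroke→TF1  (0-jn J2 has e-setter on 3)
b2 stroke→J3  (0-jn J2 has e-setter on 3)
b5 stroke→I1  (only one flow-in slot at J3)
b0 stroke→J1  (TF1: transformer flips bond 1)
b4 stroke→R1  (common-e at J1 fixed by 0)

β0 stroke at J1
β1 stroke at TF1
β2 stroke at J3
β3 stroke at J2
β4 stroke at R1
β5 stroke at I1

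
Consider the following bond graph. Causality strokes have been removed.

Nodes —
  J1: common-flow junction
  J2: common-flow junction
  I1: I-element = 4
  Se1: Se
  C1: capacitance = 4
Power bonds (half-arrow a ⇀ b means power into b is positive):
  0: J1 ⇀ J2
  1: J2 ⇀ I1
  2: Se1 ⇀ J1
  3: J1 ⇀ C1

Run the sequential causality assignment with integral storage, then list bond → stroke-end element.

bond 0 stroke at J2
bond 1 stroke at I1
bond 2 stroke at J1
bond 3 stroke at J1

b2 stroke→J1  (Se1 (Se) sets effort on bond)
b1 stroke→I1  (I1 integral (f out))
b0 stroke→J2  (J2 flow already set via bond 1)
b3 stroke→J1  (common-f at J1 fixed by 0)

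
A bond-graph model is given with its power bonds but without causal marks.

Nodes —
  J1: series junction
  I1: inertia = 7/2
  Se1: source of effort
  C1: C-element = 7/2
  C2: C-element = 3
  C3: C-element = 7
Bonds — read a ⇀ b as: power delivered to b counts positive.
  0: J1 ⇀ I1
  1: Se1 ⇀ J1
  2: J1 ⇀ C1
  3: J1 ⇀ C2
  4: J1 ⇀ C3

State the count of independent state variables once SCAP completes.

#1 →J1  (Se1 fixes effort; stroke away)
#0 →I1  (prefer integral on I1)
#2 →J1  (J1 flow already set via bond 0)
#3 →J1  (1-jn J1 has f-setter on 0)
#4 →J1  (J1 flow already set via bond 0)

4  (C1, C2, C3, I1 all integral)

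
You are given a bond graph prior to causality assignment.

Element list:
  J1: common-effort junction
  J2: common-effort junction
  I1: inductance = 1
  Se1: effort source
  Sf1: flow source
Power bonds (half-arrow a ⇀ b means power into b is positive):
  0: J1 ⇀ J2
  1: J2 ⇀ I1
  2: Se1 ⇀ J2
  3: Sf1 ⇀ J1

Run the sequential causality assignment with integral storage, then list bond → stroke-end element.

b0 stroke→J1
b1 stroke→I1
b2 stroke→J2
b3 stroke→Sf1

#2 →J2  (Se1 fixes effort; stroke away)
#3 →Sf1  (Sf1: flow source, stroke at near end)
#0 →J1  (J1 needs exactly one e-in)
#1 →I1  (J2: bond 2 brought effort, rest push out)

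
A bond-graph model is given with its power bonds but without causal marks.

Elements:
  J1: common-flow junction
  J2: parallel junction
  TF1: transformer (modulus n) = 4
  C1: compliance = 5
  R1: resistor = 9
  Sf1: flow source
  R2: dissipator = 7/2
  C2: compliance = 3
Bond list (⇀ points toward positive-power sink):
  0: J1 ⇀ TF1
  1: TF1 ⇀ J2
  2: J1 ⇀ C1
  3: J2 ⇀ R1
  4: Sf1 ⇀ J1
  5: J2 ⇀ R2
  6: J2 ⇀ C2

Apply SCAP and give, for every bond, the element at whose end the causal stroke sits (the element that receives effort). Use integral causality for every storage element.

β4 |Sf1  (Sf1 fixes flow; stroke at Sf1)
β0 |J1  (common-f at J1 fixed by 4)
β2 |J1  (1-jn J1 has f-setter on 4)
β1 |TF1  (through TF1, causality passes straight; one stroke at TF1)
β6 |J2  (C2 outputs effort q/C2)
β3 |R1  (0-jn J2 has e-setter on 6)
β5 |R2  (J2 effort already set via bond 6)

β0 stroke at J1
β1 stroke at TF1
β2 stroke at J1
β3 stroke at R1
β4 stroke at Sf1
β5 stroke at R2
β6 stroke at J2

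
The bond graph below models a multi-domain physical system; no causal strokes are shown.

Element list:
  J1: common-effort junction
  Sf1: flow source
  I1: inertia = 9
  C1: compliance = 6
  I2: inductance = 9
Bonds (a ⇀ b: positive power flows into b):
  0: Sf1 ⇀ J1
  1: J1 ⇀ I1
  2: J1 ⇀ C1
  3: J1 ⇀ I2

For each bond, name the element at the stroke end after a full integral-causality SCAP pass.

b0 stroke at Sf1  (Sf1: flow source, stroke at near end)
b1 stroke at I1  (I1: I, integral causality)
b2 stroke at J1  (C1 outputs effort q/C1)
b3 stroke at I2  (J1 effort already set via bond 2)

β0 stroke→Sf1
β1 stroke→I1
β2 stroke→J1
β3 stroke→I2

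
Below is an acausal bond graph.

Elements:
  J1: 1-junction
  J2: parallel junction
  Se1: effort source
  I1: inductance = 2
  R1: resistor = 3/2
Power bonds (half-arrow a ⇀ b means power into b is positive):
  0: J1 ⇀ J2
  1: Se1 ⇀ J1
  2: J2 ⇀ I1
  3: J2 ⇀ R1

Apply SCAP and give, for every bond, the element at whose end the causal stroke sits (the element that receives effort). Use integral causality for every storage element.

β1 →J1  (Se1 (Se) sets effort on bond)
β0 →J2  (J1: last free bond brings flow in)
β2 →I1  (0-jn J2 has e-setter on 0)
β3 →R1  (common-e at J2 fixed by 0)

#0 →J2
#1 →J1
#2 →I1
#3 →R1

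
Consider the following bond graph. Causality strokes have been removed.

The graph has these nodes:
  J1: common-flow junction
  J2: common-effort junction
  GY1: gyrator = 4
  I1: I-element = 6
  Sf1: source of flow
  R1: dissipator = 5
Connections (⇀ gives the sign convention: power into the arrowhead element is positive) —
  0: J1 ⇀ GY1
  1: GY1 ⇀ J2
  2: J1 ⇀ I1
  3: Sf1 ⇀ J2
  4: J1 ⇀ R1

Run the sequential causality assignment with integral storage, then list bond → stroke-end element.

β3 →Sf1  (source Sf1 imposes f)
β1 →J2  (closing 0-jn rule on J2)
β0 →J1  (GY1 both-in/both-out from 1)
β2 →I1  (I1: I, integral causality)
β4 →J1  (1-jn J1 has f-setter on 2)

bond 0 →J1
bond 1 →J2
bond 2 →I1
bond 3 →Sf1
bond 4 →J1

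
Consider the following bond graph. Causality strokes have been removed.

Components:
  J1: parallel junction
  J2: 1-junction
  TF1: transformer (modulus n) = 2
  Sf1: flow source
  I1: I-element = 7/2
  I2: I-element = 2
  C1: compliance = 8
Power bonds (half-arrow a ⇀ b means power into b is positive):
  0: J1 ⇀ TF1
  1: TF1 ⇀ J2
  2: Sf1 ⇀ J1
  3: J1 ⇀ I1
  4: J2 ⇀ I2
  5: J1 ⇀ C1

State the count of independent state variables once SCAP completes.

bond 2 stroke at Sf1  (Sf1: flow source, stroke at near end)
bond 3 stroke at I1  (I1 integral (f out))
bond 4 stroke at I2  (I2 outputs flow p/I2)
bond 1 stroke at J2  (1-jn J2 has f-setter on 4)
bond 0 stroke at TF1  (TF TF1: opposite of bond 1)
bond 5 stroke at J1  (J1 needs exactly one e-in)

3  (C1, I1, I2 all integral)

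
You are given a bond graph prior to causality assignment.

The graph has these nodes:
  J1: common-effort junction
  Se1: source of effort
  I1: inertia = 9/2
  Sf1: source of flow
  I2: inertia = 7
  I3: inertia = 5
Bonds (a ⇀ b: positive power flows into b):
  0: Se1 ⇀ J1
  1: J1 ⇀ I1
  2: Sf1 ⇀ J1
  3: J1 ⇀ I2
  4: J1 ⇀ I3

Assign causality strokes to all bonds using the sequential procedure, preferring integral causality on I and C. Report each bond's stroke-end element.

bond 0 stroke at J1  (Se1: effort source, stroke at far end)
bond 2 stroke at Sf1  (Sf1 fixes flow; stroke at Sf1)
bond 1 stroke at I1  (0-jn J1 has e-setter on 0)
bond 3 stroke at I2  (J1 effort already set via bond 0)
bond 4 stroke at I3  (common-e at J1 fixed by 0)

#0 stroke at J1
#1 stroke at I1
#2 stroke at Sf1
#3 stroke at I2
#4 stroke at I3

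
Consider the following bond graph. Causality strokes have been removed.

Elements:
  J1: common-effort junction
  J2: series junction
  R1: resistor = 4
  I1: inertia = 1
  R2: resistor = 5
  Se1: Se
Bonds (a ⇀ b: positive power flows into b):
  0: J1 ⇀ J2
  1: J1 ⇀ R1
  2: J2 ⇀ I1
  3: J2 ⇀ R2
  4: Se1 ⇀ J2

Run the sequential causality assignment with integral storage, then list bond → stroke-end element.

β0 stroke at J2
β1 stroke at J1
β2 stroke at I1
β3 stroke at J2
β4 stroke at J2

β4 stroke at J2  (Se1 (Se) sets effort on bond)
β2 stroke at I1  (I1: I, integral causality)
β0 stroke at J2  (J2 flow already set via bond 2)
β3 stroke at J2  (1-jn J2 has f-setter on 2)
β1 stroke at J1  (only one effort-in slot at J1)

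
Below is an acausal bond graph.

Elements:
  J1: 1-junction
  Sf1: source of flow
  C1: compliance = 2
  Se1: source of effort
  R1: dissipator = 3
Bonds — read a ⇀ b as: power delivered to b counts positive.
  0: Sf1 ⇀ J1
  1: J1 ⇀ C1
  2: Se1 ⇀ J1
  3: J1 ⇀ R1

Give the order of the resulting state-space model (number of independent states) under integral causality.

1  (C1 all integral)

β0 stroke at Sf1  (Sf1 (Sf) sets flow on bond)
β2 stroke at J1  (Se1 (Se) sets effort on bond)
β1 stroke at J1  (common-f at J1 fixed by 0)
β3 stroke at J1  (common-f at J1 fixed by 0)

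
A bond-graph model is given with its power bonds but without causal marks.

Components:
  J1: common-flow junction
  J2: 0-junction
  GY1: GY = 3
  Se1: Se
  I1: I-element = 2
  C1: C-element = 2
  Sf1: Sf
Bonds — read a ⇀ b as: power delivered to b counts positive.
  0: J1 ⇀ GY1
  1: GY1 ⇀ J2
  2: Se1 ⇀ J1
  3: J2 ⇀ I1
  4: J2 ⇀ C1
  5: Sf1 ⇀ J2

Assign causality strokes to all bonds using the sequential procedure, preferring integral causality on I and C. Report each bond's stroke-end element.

β2 |J1  (source Se1 imposes e)
β5 |Sf1  (source Sf1 imposes f)
β0 |GY1  (J1 needs exactly one f-in)
β1 |GY1  (GY GY1: same side as bond 0)
β3 |I1  (I1 outputs flow p/I1)
β4 |J2  (J2: last free bond brings effort in)

#0 →GY1
#1 →GY1
#2 →J1
#3 →I1
#4 →J2
#5 →Sf1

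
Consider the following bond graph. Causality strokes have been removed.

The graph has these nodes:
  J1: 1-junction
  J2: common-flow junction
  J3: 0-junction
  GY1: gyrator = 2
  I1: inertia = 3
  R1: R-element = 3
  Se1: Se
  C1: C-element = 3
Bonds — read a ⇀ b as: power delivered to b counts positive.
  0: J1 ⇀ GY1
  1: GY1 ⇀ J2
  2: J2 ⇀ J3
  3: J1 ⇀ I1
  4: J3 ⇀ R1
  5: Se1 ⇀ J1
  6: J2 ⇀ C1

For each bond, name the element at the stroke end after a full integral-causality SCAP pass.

bond 5 stroke→J1  (Se1: effort source, stroke at far end)
bond 3 stroke→I1  (prefer integral on I1)
bond 0 stroke→J1  (common-f at J1 fixed by 3)
bond 1 stroke→J2  (GY GY1: same side as bond 0)
bond 6 stroke→J2  (prefer integral on C1)
bond 2 stroke→J3  (only one flow-in slot at J2)
bond 4 stroke→R1  (J3: bond 2 brought effort, rest push out)

β0 →J1
β1 →J2
β2 →J3
β3 →I1
β4 →R1
β5 →J1
β6 →J2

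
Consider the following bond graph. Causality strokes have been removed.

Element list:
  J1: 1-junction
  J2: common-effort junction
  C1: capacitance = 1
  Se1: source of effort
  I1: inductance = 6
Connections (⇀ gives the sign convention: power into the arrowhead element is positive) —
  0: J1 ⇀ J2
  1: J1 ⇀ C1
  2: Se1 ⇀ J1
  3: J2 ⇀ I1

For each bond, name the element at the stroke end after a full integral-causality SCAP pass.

b2 stroke at J1  (Se1 fixes effort; stroke away)
b1 stroke at J1  (C1 outputs effort q/C1)
b0 stroke at J2  (only one flow-in slot at J1)
b3 stroke at I1  (J2 effort already set via bond 0)

β0 stroke→J2
β1 stroke→J1
β2 stroke→J1
β3 stroke→I1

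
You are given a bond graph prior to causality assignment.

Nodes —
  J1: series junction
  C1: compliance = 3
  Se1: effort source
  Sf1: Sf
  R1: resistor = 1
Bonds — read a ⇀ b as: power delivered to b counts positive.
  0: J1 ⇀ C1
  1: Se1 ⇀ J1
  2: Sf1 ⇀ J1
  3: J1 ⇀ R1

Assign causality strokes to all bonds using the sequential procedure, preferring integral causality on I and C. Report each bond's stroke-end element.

β1 stroke→J1  (Se1 fixes effort; stroke away)
β2 stroke→Sf1  (Sf1 fixes flow; stroke at Sf1)
β0 stroke→J1  (1-jn J1 has f-setter on 2)
β3 stroke→J1  (J1 flow already set via bond 2)

#0 stroke→J1
#1 stroke→J1
#2 stroke→Sf1
#3 stroke→J1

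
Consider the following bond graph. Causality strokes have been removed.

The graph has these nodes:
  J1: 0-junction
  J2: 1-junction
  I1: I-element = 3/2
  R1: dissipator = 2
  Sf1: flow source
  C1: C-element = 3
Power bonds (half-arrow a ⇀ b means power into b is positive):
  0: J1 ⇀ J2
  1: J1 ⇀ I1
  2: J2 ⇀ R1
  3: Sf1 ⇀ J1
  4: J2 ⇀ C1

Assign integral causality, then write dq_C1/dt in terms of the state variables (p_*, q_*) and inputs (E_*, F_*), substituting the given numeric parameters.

b3 →Sf1  (Sf1: flow source, stroke at near end)
b1 →I1  (I1 outputs flow p/I1)
b0 →J1  (only one effort-in slot at J1)
b2 →J2  (J2 flow already set via bond 0)
b4 →J2  (common-f at J2 fixed by 0)

dq_C1/dt = F_Sf1 - 2*p_I1/3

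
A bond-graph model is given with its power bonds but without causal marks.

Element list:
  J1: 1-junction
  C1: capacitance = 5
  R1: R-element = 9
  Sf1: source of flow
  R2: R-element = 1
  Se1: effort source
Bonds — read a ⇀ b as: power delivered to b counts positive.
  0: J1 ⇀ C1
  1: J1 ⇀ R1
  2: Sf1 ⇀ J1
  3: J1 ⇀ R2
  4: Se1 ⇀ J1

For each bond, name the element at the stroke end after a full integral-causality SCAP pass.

bond 0 →J1
bond 1 →J1
bond 2 →Sf1
bond 3 →J1
bond 4 →J1

bond 2 |Sf1  (Sf1 (Sf) sets flow on bond)
bond 4 |J1  (source Se1 imposes e)
bond 0 |J1  (common-f at J1 fixed by 2)
bond 1 |J1  (J1 flow already set via bond 2)
bond 3 |J1  (J1 flow already set via bond 2)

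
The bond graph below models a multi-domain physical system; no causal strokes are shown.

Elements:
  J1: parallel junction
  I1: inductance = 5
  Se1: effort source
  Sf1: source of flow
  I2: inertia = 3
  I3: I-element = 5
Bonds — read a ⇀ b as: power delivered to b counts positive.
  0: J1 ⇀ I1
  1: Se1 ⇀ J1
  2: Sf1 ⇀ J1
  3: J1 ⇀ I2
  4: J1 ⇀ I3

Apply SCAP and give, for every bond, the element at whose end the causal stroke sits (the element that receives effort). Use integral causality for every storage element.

b1 stroke→J1  (source Se1 imposes e)
b2 stroke→Sf1  (source Sf1 imposes f)
b0 stroke→I1  (J1 effort already set via bond 1)
b3 stroke→I2  (J1 effort already set via bond 1)
b4 stroke→I3  (J1: bond 1 brought effort, rest push out)

bond 0 stroke at I1
bond 1 stroke at J1
bond 2 stroke at Sf1
bond 3 stroke at I2
bond 4 stroke at I3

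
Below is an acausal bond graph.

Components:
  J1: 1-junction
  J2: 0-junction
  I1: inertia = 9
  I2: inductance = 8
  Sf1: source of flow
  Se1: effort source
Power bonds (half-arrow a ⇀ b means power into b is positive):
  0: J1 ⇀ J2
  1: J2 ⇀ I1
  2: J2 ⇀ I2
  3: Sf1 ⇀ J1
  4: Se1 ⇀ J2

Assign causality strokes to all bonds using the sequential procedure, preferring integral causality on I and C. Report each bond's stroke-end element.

β3 stroke→Sf1  (Sf1 fixes flow; stroke at Sf1)
β4 stroke→J2  (source Se1 imposes e)
β0 stroke→J1  (J1: bond 3 brought flow, rest push out)
β1 stroke→I1  (0-jn J2 has e-setter on 4)
β2 stroke→I2  (0-jn J2 has e-setter on 4)

b0 stroke at J1
b1 stroke at I1
b2 stroke at I2
b3 stroke at Sf1
b4 stroke at J2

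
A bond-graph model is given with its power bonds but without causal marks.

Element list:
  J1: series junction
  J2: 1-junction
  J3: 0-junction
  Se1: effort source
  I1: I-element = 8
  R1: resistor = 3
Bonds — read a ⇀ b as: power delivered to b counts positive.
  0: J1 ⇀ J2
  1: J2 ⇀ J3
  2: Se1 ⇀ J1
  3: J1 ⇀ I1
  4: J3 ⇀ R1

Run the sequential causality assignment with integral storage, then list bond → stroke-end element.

b0 |J1
b1 |J2
b2 |J1
b3 |I1
b4 |J3

bond 2 |J1  (source Se1 imposes e)
bond 3 |I1  (I1 outputs flow p/I1)
bond 0 |J1  (J1 flow already set via bond 3)
bond 1 |J2  (J2 flow already set via bond 0)
bond 4 |J3  (only one effort-in slot at J3)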